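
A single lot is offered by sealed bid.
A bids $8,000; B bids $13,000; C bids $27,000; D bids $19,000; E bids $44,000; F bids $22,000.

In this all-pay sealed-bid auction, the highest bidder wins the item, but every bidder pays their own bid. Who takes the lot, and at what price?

Bids in order: 44,000 (E) > 27,000 (C) > 22,000 (F) > 19,000 (D) > 13,000 (B) > 8,000 (A)
E is highest and takes the item; every bidder forfeits their bid.

E pays $44,000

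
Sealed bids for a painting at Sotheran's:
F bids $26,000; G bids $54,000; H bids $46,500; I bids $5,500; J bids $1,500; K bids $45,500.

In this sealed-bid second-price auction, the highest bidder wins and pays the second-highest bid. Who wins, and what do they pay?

Bids ranked: 54,000 (G) > 46,500 (H) > 45,500 (K) > 26,000 (F) > 5,500 (I) > 1,500 (J)
Second-price: G pays H's bid of $46,500.

G pays $46,500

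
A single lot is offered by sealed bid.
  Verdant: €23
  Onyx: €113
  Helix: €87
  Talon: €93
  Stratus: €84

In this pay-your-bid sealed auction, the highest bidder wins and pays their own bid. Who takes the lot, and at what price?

Onyx pays €113

Bids ranked: 113 (Onyx) > 93 (Talon) > 87 (Helix) > 84 (Stratus) > 23 (Verdant)
First-price: Onyx pays what they bid, €113.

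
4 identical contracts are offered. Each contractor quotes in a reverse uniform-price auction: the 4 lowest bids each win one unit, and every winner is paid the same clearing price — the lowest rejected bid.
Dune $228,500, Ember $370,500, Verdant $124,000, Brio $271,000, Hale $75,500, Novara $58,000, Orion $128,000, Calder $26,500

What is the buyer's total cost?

Total cost: $512,000

Sorting: 26,500 (Calder), 58,000 (Novara), 75,500 (Hale), 124,000 (Verdant), 128,000 (Orion), 228,500 (Dune), …
Lowest 4: Calder, Novara, Hale, Verdant.
Lowest unsuccessful bid: $128,000 → clearing price.
Total cost = 4 × $128,000 = $512,000.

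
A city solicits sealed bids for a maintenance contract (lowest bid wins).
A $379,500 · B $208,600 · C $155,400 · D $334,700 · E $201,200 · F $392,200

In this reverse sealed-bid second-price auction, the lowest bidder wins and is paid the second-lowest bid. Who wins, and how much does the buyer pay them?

C is paid $201,200

Bids ranked: 155,400 (C) < 201,200 (E) < 208,600 (B) < 334,700 (D) < 379,500 (A) < 392,200 (F)
C wins with the lowest bid; price is set by the runner-up at $201,200.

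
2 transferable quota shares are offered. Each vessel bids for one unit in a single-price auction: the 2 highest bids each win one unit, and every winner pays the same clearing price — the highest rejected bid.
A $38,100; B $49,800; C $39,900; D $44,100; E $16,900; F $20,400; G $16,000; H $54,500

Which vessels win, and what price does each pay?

Ordering the bids: 54,500 (H), 49,800 (B), 44,100 (D), 39,900 (C), …
The 2 highest are H, B.
First losing bid is D's $44,100, which sets the uniform price.

H, B; each pays $44,100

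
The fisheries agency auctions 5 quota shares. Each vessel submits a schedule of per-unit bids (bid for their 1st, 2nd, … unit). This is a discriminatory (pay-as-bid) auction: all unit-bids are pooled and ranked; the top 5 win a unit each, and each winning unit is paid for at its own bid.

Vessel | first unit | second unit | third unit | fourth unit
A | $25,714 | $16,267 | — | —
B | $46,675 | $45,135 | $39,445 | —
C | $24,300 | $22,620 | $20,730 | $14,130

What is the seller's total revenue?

Pooled unit-bids ranked (top 5): 46,675 (B-1), 45,135 (B-2), 39,445 (B-3), 25,714 (A-1), 24,300 (C-1)
Next rejected bid: $22,620 (not a price — pay-as-bid).
Each winning unit pays its own bid.
Revenue = 46,675 + 45,135 + 39,445 + 25,714 + 24,300 = $181,269.

Total revenue: $181,269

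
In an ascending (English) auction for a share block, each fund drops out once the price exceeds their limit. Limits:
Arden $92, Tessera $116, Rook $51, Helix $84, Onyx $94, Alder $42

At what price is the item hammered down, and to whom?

Limits ranked: 116 (Tessera) > 94 (Onyx) > 92 (Arden) > 84 (Helix) > 51 (Rook) > 42 (Alder)
Bidding ends when Onyx exits at $94; Tessera takes it.

Tessera wins at $94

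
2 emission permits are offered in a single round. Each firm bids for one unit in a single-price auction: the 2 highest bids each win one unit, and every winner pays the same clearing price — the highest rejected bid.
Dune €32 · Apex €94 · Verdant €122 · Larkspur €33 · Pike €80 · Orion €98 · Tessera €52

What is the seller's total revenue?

Ordering the bids: 122 (Verdant), 98 (Orion), 94 (Apex), 80 (Pike), …
Winners (2 units): Verdant, Orion.
Highest unsuccessful bid: €94 → clearing price.
Total revenue = 2 × €94 = €188.

Total revenue: €188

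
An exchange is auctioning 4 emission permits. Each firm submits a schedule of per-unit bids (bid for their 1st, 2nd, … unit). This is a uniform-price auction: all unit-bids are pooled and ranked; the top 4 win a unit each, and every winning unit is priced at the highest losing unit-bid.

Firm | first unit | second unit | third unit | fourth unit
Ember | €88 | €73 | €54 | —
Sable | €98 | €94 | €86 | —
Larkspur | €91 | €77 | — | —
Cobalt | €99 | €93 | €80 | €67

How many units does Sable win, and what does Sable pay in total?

Pooled unit-bids ranked (top 4): 99 (Cobalt-1), 98 (Sable-1), 94 (Sable-2), 93 (Cobalt-2)
First bid not allocated: €91.
Sable wins 2 unit(s) at €91 each.

Sable: 2 units, pays €182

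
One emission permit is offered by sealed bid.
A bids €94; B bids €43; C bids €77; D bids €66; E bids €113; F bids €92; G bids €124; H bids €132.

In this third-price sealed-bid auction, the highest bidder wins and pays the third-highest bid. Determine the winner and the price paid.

H pays €113

Bids in order: 132 (H) > 124 (G) > 113 (E) > 94 (A) > 92 (F) > 77 (C) > …
H is highest; pays the third-highest bid, €113.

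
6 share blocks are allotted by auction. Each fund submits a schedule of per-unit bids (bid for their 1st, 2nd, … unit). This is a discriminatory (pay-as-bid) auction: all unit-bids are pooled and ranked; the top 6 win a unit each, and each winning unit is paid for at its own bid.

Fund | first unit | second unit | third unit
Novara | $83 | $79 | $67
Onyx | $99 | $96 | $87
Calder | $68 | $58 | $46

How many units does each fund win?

Calder 1, Novara 2, Onyx 3

Pooled unit-bids ranked (top 6): 99 (Onyx-1), 96 (Onyx-2), 87 (Onyx-3), 83 (Novara-1), 79 (Novara-2), 68 (Calder-1)
Next rejected bid: $67 (not a price — pay-as-bid).
Allocation: Calder 1, Novara 2, Onyx 3.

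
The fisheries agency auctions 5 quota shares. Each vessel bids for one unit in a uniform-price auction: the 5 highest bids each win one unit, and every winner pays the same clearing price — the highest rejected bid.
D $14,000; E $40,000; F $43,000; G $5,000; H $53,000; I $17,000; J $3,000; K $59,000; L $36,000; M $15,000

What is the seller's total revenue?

Bids ranked high→low: 59,000 (K), 53,000 (H), 43,000 (F), 40,000 (E), 36,000 (L), 17,000 (I), 15,000 (M), …
Winners (5 units): K, H, F, E, L.
Highest unsuccessful bid: $17,000 → clearing price.
Total revenue = 5 × $17,000 = $85,000.

Total revenue: $85,000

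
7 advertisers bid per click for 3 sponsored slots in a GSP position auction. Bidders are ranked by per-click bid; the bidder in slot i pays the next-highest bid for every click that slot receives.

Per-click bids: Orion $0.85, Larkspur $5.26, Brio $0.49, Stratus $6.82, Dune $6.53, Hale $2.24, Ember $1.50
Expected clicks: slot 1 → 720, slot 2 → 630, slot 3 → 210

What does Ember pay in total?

Per-click bids in order: $6.82 (Stratus) > $6.53 (Dune) > $5.26 (Larkspur) > $2.24 (Hale) > …
Ember ranks below slot 3 → no slot, pays nothing.

Ember pays $0.00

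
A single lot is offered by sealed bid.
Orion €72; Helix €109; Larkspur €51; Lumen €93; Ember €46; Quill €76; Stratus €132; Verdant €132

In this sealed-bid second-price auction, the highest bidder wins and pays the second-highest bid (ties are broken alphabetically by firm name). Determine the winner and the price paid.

Bids in order: 132 (Stratus) > 132 (Verdant) > 109 (Helix) > 93 (Lumen) > 76 (Quill) > 72 (Orion) > …
Stratus and Verdant tie at €132; tie-break gives it to Stratus.
Stratus wins with the highest bid; price is set by the runner-up at €132.

Stratus pays €132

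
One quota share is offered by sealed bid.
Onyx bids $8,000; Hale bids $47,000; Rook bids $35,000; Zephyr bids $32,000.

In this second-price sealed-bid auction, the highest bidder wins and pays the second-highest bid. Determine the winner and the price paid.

Hale pays $35,000

Sorting bids: 47,000 (Hale) > 35,000 (Rook) > 32,000 (Zephyr) > 8,000 (Onyx)
Hale is highest; pays the second-highest bid, $35,000.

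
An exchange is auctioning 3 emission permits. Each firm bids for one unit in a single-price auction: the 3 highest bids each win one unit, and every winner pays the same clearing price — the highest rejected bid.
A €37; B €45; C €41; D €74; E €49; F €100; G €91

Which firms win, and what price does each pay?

F, G, D; each pays €49

Bids ranked high→low: 100 (F), 91 (G), 74 (D), 49 (E), 45 (B), …
Top 3: F, G, D.
First losing bid is E's €49, which sets the uniform price.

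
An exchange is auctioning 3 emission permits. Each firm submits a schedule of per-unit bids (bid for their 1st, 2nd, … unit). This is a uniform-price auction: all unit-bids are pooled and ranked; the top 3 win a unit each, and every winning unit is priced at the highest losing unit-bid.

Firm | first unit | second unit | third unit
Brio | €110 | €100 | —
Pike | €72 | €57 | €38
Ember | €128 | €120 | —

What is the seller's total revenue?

Total revenue: €300

All unit-bids, highest first — top 3: 128 (Ember-1), 120 (Ember-2), 110 (Brio-1)
The (k+1)-th unit-bid is €100.
Allocation: Brio 1, Ember 2. Every unit priced at €100.
Revenue = 3 × 100 = €300.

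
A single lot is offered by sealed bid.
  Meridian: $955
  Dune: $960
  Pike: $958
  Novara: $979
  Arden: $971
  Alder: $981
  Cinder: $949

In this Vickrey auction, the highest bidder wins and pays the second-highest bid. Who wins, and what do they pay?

Alder pays $979

Sorting bids: 981 (Alder) > 979 (Novara) > 971 (Arden) > 960 (Dune) > 958 (Pike) > 955 (Meridian) > …
Alder is highest; pays the second-highest bid, $979.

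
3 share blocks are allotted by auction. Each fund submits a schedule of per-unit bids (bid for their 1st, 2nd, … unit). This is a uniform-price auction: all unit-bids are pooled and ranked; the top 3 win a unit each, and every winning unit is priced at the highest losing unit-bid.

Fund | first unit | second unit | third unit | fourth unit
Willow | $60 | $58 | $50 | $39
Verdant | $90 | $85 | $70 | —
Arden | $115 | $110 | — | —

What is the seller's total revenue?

Total revenue: $255

Merging the schedules and taking the best 3: 115 (Arden-1), 110 (Arden-2), 90 (Verdant-1)
First bid not allocated: $85.
Allocation: Arden 2, Verdant 1. Every unit priced at $85.
Revenue = 3 × 85 = $255.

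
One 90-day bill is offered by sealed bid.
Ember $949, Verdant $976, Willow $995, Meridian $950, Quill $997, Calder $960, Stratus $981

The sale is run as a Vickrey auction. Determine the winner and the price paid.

Bids in order: 997 (Quill) > 995 (Willow) > 981 (Stratus) > 976 (Verdant) > 960 (Calder) > 950 (Meridian) > …
Second-price: Quill pays Willow's bid of $995.

Quill pays $995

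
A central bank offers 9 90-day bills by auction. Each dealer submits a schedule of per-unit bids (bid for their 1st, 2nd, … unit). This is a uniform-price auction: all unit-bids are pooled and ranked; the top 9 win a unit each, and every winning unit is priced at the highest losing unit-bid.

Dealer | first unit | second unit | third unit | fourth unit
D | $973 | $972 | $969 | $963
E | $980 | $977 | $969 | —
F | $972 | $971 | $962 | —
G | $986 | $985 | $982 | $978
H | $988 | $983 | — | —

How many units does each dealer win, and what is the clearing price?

Pooled unit-bids ranked (top 9): 988 (H-1), 986 (G-1), 985 (G-2), 983 (H-2), 982 (G-3), 980 (E-1), 978 (G-4), 977 (E-2), 973 (D-1)
The (k+1)-th unit-bid is $972.
Allocation: D 1, E 2, G 4, H 2.

D 1, E 2, G 4, H 2; clearing price $972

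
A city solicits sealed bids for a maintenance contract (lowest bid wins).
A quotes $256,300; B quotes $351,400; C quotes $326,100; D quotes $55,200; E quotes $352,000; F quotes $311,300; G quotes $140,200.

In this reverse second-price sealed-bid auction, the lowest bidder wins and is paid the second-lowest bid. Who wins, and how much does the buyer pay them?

D is paid $140,200

Rule: the lowest bidder wins and is paid the second-lowest bid.
Sorting bids: 55,200 (D) < 140,200 (G) < 256,300 (A) < 311,300 (F) < 326,100 (C) < 351,400 (B) < …
D is lowest; is paid the second-lowest bid, $140,200.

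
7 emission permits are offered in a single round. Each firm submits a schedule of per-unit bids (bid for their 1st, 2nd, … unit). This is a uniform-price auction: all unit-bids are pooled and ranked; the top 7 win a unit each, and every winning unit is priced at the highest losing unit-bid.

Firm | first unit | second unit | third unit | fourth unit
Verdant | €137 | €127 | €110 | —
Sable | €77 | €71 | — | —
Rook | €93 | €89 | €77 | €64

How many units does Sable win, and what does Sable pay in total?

Sable: 1 unit, pays €71

Merging the schedules and taking the best 7: 137 (Verdant-1), 127 (Verdant-2), 110 (Verdant-3), 93 (Rook-1), 89 (Rook-2), 77 (Sable-1), 77 (Rook-3)
First bid not allocated: €71.
Sable wins 1 unit(s) at €71 each.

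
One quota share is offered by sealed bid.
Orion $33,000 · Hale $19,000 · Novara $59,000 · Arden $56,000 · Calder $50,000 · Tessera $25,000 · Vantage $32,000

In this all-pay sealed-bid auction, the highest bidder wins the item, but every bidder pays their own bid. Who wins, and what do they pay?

Novara pays $59,000

Sorting bids: 59,000 (Novara) > 56,000 (Arden) > 50,000 (Calder) > 33,000 (Orion) > 32,000 (Vantage) > 25,000 (Tessera) > …
Novara is highest and takes the item; every bidder forfeits their bid.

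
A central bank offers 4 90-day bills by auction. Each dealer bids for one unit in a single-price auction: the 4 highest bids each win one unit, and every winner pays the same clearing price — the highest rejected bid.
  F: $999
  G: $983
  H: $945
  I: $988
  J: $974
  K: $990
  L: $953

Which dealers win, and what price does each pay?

Sorting: 999 (F), 990 (K), 988 (I), 983 (G), 974 (J), 953 (L), …
Top 4: F, K, I, G.
Highest unsuccessful bid: $974 → clearing price.

F, K, I, G; each pays $974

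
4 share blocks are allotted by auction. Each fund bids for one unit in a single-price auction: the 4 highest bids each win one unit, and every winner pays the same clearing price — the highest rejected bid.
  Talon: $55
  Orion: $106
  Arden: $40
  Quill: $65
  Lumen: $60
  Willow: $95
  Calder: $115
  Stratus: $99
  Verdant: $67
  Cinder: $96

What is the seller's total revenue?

Bids ranked high→low: 115 (Calder), 106 (Orion), 99 (Stratus), 96 (Cinder), 95 (Willow), 67 (Verdant), …
Top 4: Calder, Orion, Stratus, Cinder.
Highest unsuccessful bid: $95 → clearing price.
Total revenue = 4 × $95 = $380.

Total revenue: $380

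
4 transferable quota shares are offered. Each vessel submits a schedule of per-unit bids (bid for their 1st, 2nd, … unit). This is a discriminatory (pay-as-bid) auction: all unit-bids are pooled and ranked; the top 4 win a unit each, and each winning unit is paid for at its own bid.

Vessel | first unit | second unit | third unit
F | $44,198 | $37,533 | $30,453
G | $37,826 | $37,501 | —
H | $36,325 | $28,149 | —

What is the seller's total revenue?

Total revenue: $157,058

All unit-bids, highest first — top 4: 44,198 (F-1), 37,826 (G-1), 37,533 (F-2), 37,501 (G-2)
Next rejected bid: $36,325 (not a price — pay-as-bid).
Each winning unit pays its own bid.
Revenue = 44,198 + 37,826 + 37,533 + 37,501 = $157,058.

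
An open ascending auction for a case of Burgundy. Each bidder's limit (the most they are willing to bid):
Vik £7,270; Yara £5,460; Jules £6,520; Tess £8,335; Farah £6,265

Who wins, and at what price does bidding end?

Rule: the price rises until one bidder remains; the winner pays the price at which the last rival dropped out.
Limits ranked: 8,335 (Tess) > 7,270 (Vik) > 6,520 (Jules) > 6,265 (Farah) > 5,460 (Yara)
Vik is the last rival to drop out, at £7,270; Tess remains and wins at that price.

Tess wins at £7,270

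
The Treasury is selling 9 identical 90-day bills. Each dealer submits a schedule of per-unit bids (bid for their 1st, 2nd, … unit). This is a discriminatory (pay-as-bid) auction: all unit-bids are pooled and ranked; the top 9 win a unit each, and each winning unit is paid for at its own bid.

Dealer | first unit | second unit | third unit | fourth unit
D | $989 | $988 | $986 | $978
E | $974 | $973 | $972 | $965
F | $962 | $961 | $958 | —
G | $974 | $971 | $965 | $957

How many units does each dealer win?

Merging the schedules and taking the best 9: 989 (D-1), 988 (D-2), 986 (D-3), 978 (D-4), 974 (E-1), 974 (G-1), 973 (E-2), 972 (E-3), 971 (G-2)
Next rejected bid: $965 (not a price — pay-as-bid).
Allocation: D 4, E 3, G 2.

D 4, E 3, G 2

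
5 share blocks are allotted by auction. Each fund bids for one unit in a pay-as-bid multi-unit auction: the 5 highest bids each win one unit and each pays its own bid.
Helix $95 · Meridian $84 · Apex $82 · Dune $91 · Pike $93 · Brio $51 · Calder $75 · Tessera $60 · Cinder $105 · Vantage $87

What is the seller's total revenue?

Bids ranked high→low: 105 (Cinder), 95 (Helix), 93 (Pike), 91 (Dune), 87 (Vantage), 84 (Meridian), 82 (Apex), …
The 5 highest are Cinder, Helix, Pike, Dune, Vantage.
Total revenue = 105 + 95 + 93 + 91 + 87 = $471.

Total revenue: $471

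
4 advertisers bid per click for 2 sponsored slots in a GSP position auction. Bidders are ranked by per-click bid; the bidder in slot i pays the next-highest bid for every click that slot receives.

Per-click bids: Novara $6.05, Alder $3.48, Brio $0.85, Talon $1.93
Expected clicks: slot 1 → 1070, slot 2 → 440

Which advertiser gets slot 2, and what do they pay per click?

Alder; $1.93 per click

Sorting advertisers: $6.05 (Novara) > $3.48 (Alder) > $1.93 (Talon) > …
Slot 2 goes to the second-ranked bidder, Alder, who pays the next bid down: $1.93/click.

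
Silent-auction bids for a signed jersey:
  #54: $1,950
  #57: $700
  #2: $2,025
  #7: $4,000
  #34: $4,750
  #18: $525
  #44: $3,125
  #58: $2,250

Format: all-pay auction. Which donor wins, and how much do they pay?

All-pay auction: the highest bidder wins the item, but every bidder pays their own bid.
Sorting bids: 4,750 (#34) > 4,000 (#7) > 3,125 (#44) > 2,250 (#58) > 2,025 (#2) > 1,950 (#54) > …
#34 wins with the top bid; all bids are sunk regardless.

#34 pays $4,750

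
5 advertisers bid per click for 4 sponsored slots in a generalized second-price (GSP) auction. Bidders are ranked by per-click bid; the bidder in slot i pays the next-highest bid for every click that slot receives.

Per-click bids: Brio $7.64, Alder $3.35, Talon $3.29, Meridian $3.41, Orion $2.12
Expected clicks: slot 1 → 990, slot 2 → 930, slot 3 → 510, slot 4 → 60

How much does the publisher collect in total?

Total revenue: $8296.50

Ranked by bid: $7.64 (Brio) > $3.41 (Meridian) > $3.35 (Alder) > $3.29 (Talon) > $2.12 (Orion)
Slot 1: Brio pays $3.41 × 990 = $3375.90
Slot 2: Meridian pays $3.35 × 930 = $3115.50
Slot 3: Alder pays $3.29 × 510 = $1677.90
Slot 4: Talon pays $2.12 × 60 = $127.20
Total = $8296.50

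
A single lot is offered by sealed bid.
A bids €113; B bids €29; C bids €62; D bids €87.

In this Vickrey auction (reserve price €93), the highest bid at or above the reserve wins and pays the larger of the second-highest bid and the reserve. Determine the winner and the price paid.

A pays €93

Vickrey auction (reserve price €93): the highest bid at or above the reserve wins and pays the larger of the second-highest bid and the reserve.
Bids in order: 113 (A) > 87 (D) > 62 (C) > 29 (B)
Highest eligible bid: A at €113.
Second-highest bid €87 is below the reserve €93, so the reserve binds → payment €93.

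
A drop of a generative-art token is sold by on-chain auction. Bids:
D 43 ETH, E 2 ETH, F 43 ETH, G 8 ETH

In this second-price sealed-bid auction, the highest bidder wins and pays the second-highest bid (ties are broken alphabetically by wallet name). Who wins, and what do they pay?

Rule: the highest bidder wins and pays the second-highest bid.
Bids ranked: 43 (D) > 43 (F) > 8 (G) > 2 (E)
D and F tie at 43 ETH; tie-break gives it to D.
Second-price: D pays F's bid of 43 ETH.

D pays 43 ETH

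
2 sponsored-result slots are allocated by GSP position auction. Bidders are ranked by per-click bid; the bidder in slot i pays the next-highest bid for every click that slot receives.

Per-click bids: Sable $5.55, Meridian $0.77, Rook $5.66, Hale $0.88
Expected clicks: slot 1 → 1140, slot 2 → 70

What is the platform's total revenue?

Sorting advertisers: $5.66 (Rook) > $5.55 (Sable) > $0.88 (Hale) > …
Slot 1: Rook pays $5.55 × 1140 = $6327.00
Slot 2: Sable pays $0.88 × 70 = $61.60
Total = $6388.60

Total revenue: $6388.60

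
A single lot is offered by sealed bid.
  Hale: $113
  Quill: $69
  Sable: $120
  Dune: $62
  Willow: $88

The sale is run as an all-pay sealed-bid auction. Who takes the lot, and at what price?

Sable pays $120

Sorting bids: 120 (Sable) > 113 (Hale) > 88 (Willow) > 69 (Quill) > 62 (Dune)
Sable wins with the top bid; all bids are sunk regardless.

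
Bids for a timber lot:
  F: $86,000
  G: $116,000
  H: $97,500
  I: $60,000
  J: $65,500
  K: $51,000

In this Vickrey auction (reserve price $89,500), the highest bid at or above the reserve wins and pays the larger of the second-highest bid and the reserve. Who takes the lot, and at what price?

G pays $97,500

Sorting bids: 116,000 (G) > 97,500 (H) > 86,000 (F) > 65,500 (J) > 60,000 (I) > 51,000 (K)
G has the top bid at or above the reserve ($116,000).
max(second-highest $97,500, reserve $89,500) = $97,500; the reserve does not bind.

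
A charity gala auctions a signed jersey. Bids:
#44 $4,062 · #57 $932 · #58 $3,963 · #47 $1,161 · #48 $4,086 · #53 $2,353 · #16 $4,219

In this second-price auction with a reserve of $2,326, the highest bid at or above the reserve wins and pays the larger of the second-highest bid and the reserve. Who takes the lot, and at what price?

#16 pays $4,086

Sorting bids: 4,219 (#16) > 4,086 (#48) > 4,062 (#44) > 3,963 (#58) > 2,353 (#53) > 1,161 (#47) > …
Highest eligible bid: #16 at $4,219.
max(second-highest $4,086, reserve $2,326) = $4,086; the reserve does not bind.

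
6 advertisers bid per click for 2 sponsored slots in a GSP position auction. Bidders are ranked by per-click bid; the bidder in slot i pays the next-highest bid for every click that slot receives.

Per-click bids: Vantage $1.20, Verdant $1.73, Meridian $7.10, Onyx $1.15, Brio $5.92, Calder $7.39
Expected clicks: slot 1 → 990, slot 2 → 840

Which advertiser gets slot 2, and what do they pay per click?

Meridian; $5.92 per click

Sorting advertisers: $7.39 (Calder) > $7.10 (Meridian) > $5.92 (Brio) > …
Slot 2 goes to the second-ranked bidder, Meridian, who pays the next bid down: $5.92/click.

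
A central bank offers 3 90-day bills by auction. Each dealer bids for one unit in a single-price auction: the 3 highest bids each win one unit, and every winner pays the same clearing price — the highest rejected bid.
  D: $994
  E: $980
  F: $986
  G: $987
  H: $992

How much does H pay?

Sorting: 994 (D), 992 (H), 987 (G), 986 (F), 980 (E)
The 3 highest are D, H, G.
Clearing price = highest rejected bid = $986.
H wins → pays $986.

H pays $986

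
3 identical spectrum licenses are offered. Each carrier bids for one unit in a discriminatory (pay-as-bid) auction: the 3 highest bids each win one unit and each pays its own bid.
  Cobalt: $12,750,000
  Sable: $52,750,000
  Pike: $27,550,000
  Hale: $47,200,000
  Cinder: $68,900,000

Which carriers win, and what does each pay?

Sorting: 68,900,000 (Cinder), 52,750,000 (Sable), 47,200,000 (Hale), 27,550,000 (Pike), 12,750,000 (Cobalt)
Top 3: Cinder, Sable, Hale.
Each winner pays its own bid: Cinder $68,900,000, Sable $52,750,000, Hale $47,200,000.

Cinder $68,900,000, Sable $52,750,000, Hale $47,200,000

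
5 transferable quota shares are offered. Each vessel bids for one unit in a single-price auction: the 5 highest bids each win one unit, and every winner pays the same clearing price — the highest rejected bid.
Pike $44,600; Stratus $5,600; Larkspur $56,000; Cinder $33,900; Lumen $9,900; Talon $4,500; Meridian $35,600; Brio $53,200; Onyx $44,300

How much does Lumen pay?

Lumen pays $0

Bids ranked high→low: 56,000 (Larkspur), 53,200 (Brio), 44,600 (Pike), 44,300 (Onyx), 35,600 (Meridian), 33,900 (Cinder), 9,900 (Lumen), …
Winners (5 units): Larkspur, Brio, Pike, Onyx, Meridian.
Clearing price = highest rejected bid = $33,900.
Lumen does not win → pays $0.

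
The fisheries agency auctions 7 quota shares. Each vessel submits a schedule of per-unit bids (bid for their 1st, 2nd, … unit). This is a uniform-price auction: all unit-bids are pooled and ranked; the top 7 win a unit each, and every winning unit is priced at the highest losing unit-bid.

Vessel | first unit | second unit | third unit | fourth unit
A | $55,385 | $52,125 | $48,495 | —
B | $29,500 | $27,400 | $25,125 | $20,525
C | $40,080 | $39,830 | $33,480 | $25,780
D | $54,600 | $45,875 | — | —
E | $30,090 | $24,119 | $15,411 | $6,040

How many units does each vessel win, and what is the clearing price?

A 3, C 2, D 2; clearing price $33,480

Merging the schedules and taking the best 7: 55,385 (A-1), 54,600 (D-1), 52,125 (A-2), 48,495 (A-3), 45,875 (D-2), 40,080 (C-1), 39,830 (C-2)
The (k+1)-th unit-bid is $33,480.
Allocation: A 3, C 2, D 2.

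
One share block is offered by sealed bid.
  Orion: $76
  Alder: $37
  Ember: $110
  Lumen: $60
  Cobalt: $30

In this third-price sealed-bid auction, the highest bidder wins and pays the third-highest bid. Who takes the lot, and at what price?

Bids in order: 110 (Ember) > 76 (Orion) > 60 (Lumen) > 37 (Alder) > 30 (Cobalt)
Ember is highest; pays the third-highest bid, $60.

Ember pays $60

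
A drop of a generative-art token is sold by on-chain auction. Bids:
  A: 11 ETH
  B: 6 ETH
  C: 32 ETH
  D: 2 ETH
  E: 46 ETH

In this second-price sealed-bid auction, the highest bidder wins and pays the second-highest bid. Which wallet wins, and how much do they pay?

E pays 32 ETH

Sorting bids: 46 (E) > 32 (C) > 11 (A) > 6 (B) > 2 (D)
E wins with the highest bid; price is set by the runner-up at 32 ETH.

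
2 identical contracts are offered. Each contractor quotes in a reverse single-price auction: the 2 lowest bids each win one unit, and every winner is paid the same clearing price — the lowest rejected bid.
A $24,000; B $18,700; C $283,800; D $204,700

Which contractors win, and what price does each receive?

B, A; each is paid $204,700

Bids ranked low→high: 18,700 (B), 24,000 (A), 204,700 (D), 283,800 (C)
Winners (2 units): B, A.
First losing bid is D's $204,700, which sets the uniform price.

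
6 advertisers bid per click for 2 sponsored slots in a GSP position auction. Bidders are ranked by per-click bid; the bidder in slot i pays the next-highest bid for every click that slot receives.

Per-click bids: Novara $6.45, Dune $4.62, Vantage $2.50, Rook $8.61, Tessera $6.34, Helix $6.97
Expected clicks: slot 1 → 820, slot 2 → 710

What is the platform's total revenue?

Per-click bids in order: $8.61 (Rook) > $6.97 (Helix) > $6.45 (Novara) > …
Slot 1: Rook pays $6.97 × 820 = $5715.40
Slot 2: Helix pays $6.45 × 710 = $4579.50
Total = $10294.90

Total revenue: $10294.90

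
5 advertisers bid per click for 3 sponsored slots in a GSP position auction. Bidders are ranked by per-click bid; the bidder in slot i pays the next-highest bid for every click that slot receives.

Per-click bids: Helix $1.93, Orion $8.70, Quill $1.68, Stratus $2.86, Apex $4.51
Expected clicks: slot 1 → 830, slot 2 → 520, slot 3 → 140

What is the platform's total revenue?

Ranked by bid: $8.70 (Orion) > $4.51 (Apex) > $2.86 (Stratus) > $1.93 (Helix) > …
Slot 1: Orion pays $4.51 × 830 = $3743.30
Slot 2: Apex pays $2.86 × 520 = $1487.20
Slot 3: Stratus pays $1.93 × 140 = $270.20
Total = $5500.70

Total revenue: $5500.70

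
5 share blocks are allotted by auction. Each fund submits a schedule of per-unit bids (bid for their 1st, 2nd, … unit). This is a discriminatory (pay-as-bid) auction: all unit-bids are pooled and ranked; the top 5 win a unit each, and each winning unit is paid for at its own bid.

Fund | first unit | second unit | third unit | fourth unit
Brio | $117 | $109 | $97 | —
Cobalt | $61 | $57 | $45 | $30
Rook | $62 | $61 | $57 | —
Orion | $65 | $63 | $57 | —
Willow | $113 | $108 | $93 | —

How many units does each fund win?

Brio 3, Willow 2

All unit-bids, highest first — top 5: 117 (Brio-1), 113 (Willow-1), 109 (Brio-2), 108 (Willow-2), 97 (Brio-3)
Next rejected bid: $93 (not a price — pay-as-bid).
Allocation: Brio 3, Willow 2.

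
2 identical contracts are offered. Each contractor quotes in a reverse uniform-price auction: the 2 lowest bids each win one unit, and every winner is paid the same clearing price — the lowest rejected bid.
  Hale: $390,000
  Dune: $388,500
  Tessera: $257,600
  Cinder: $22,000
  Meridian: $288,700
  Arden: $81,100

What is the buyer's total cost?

Bids ranked low→high: 22,000 (Cinder), 81,100 (Arden), 257,600 (Tessera), 288,700 (Meridian), …
Winners (2 units): Cinder, Arden.
Clearing price = lowest rejected bid = $257,600.
Total cost = 2 × $257,600 = $515,200.

Total cost: $515,200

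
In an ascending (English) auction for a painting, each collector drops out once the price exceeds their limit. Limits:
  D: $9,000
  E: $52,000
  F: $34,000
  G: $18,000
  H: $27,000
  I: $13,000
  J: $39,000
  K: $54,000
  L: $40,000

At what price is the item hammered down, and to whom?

K wins at $52,000

Rule: the price rises until one bidder remains; the winner pays the price at which the last rival dropped out.
Limits in order: 54,000 (K) > 52,000 (E) > 40,000 (L) > 39,000 (J) > 34,000 (F) > 27,000 (H) > …
E is the last rival to drop out, at $52,000; K remains and wins at that price.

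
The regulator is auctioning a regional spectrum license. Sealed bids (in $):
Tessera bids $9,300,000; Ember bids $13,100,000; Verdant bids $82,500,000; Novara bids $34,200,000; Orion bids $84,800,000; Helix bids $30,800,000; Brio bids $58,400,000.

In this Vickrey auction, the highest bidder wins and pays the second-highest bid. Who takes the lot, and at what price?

Orion pays $82,500,000

Bids ranked: 84,800,000 (Orion) > 82,500,000 (Verdant) > 58,400,000 (Brio) > 34,200,000 (Novara) > 30,800,000 (Helix) > 13,100,000 (Ember) > …
Orion is highest; pays the second-highest bid, $82,500,000.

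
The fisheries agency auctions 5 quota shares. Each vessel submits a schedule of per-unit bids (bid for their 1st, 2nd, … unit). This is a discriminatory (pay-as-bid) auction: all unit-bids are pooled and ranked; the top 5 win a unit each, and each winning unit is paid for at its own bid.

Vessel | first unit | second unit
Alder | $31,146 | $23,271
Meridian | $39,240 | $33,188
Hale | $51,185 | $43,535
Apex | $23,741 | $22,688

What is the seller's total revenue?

Total revenue: $198,294

Merging the schedules and taking the best 5: 51,185 (Hale-1), 43,535 (Hale-2), 39,240 (Meridian-1), 33,188 (Meridian-2), 31,146 (Alder-1)
Next rejected bid: $23,741 (not a price — pay-as-bid).
Each winning unit pays its own bid.
Revenue = 51,185 + 43,535 + 39,240 + 33,188 + 31,146 = $198,294.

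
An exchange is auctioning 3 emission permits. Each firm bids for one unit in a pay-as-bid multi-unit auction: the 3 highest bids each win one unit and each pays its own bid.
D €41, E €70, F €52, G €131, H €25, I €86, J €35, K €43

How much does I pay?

Sorting: 131 (G), 86 (I), 70 (E), 52 (F), 43 (K), …
Top 3: G, I, E.
I wins → own bid €86.

I pays €86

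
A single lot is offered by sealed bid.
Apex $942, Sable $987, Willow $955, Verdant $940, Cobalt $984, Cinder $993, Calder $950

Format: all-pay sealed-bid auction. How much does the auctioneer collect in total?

Bids ranked: 993 (Cinder) > 987 (Sable) > 984 (Cobalt) > 955 (Willow) > 950 (Calder) > 942 (Apex) > …
Every bidder forfeits their bid regardless of winning.
Revenue = 942 + 987 + 955 + 940 + 984 + 993 + 950 = $6,751.

Total revenue: $6,751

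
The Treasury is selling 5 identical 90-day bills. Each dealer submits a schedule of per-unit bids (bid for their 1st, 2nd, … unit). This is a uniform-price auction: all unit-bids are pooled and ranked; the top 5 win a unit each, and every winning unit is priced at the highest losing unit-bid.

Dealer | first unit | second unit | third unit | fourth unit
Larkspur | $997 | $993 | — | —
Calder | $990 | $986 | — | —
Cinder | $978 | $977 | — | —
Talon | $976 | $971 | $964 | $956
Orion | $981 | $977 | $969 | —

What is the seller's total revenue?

Total revenue: $4,890

Pooled unit-bids ranked (top 5): 997 (Larkspur-1), 993 (Larkspur-2), 990 (Calder-1), 986 (Calder-2), 981 (Orion-1)
The (k+1)-th unit-bid is $978.
Allocation: Calder 2, Larkspur 2, Orion 1. Every unit priced at $978.
Revenue = 5 × 978 = $4,890.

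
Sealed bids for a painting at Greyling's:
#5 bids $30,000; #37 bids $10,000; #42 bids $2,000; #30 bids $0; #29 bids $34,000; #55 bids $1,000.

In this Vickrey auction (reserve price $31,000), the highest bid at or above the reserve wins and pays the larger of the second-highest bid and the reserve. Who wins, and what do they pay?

#29 pays $31,000

Vickrey auction (reserve price $31,000): the highest bid at or above the reserve wins and pays the larger of the second-highest bid and the reserve.
Sorting bids: 34,000 (#29) > 30,000 (#5) > 10,000 (#37) > 2,000 (#42) > 1,000 (#55) > 0 (#30)
#29 has the top bid at or above the reserve ($34,000).
max(second-highest $30,000, reserve $31,000) = $31,000.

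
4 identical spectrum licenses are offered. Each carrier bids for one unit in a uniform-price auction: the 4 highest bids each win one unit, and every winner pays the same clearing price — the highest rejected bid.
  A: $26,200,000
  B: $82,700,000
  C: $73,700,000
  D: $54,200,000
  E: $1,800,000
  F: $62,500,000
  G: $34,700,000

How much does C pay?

Bids ranked high→low: 82,700,000 (B), 73,700,000 (C), 62,500,000 (F), 54,200,000 (D), 34,700,000 (G), 26,200,000 (A), …
Top 4: B, C, F, D.
Highest unsuccessful bid: $34,700,000 → clearing price.
C wins → pays $34,700,000.

C pays $34,700,000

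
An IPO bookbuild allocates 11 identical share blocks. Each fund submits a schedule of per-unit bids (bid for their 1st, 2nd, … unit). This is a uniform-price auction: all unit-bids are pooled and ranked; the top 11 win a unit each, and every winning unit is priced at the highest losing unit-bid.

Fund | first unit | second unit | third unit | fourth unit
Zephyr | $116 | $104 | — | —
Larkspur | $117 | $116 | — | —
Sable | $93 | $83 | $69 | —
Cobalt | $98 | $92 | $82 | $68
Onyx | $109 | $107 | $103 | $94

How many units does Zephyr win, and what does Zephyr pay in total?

Zephyr: 2 units, pays $166

All unit-bids, highest first — top 11: 117 (Larkspur-1), 116 (Zephyr-1), 116 (Larkspur-2), 109 (Onyx-1), 107 (Onyx-2), 104 (Zephyr-2), 103 (Onyx-3), 98 (Cobalt-1), 94 (Onyx-4), 93 (Sable-1), 92 (Cobalt-2)
First bid not allocated: $83.
Zephyr wins 2 unit(s) at $83 each.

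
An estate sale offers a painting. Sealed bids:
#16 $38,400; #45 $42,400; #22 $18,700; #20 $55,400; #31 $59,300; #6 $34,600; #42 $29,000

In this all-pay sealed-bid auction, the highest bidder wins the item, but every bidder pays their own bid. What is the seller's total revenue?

Sorting bids: 59,300 (#31) > 55,400 (#20) > 42,400 (#45) > 38,400 (#16) > 34,600 (#6) > 29,000 (#42) > …
#31 wins with the top bid; all bids are sunk regardless.
Every bidder forfeits their bid regardless of winning.
Revenue = 38,400 + 42,400 + 18,700 + 55,400 + 59,300 + 34,600 + 29,000 = $277,800.

Total revenue: $277,800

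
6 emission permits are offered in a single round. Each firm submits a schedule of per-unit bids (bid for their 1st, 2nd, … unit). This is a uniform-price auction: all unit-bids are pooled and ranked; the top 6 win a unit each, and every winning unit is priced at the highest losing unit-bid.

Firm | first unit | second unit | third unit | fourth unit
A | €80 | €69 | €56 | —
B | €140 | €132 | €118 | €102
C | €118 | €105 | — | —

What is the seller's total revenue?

Total revenue: €480

Pooled unit-bids ranked (top 6): 140 (B-1), 132 (B-2), 118 (B-3), 118 (C-1), 105 (C-2), 102 (B-4)
The (k+1)-th unit-bid is €80.
Allocation: B 4, C 2. Every unit priced at €80.
Revenue = 6 × 80 = €480.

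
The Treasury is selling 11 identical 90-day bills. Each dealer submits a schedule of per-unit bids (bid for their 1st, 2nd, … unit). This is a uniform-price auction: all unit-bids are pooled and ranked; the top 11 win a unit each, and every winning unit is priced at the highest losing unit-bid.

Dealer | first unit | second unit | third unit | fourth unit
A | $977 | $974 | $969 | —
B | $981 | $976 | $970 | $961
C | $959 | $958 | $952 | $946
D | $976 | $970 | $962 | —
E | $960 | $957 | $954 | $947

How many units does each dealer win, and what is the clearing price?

A 3, B 4, D 3, E 1; clearing price $959

Pooled unit-bids ranked (top 11): 981 (B-1), 977 (A-1), 976 (B-2), 976 (D-1), 974 (A-2), 970 (B-3), 970 (D-2), 969 (A-3), 962 (D-3), 961 (B-4), 960 (E-1)
The (k+1)-th unit-bid is $959.
Allocation: A 3, B 4, D 3, E 1.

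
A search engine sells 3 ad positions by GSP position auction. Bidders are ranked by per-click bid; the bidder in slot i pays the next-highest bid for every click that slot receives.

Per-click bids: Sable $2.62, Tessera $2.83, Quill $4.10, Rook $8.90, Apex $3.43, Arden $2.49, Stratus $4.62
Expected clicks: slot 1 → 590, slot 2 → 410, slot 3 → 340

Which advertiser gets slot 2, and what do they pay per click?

Stratus; $4.10 per click

Sorting advertisers: $8.90 (Rook) > $4.62 (Stratus) > $4.10 (Quill) > $3.43 (Apex) > …
Slot 2 goes to the second-ranked bidder, Stratus, who pays the next bid down: $4.10/click.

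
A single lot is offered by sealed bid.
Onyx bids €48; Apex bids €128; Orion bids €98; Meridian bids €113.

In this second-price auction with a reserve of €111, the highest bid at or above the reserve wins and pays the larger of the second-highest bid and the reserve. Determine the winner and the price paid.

Sorting bids: 128 (Apex) > 113 (Meridian) > 98 (Orion) > 48 (Onyx)
Highest eligible bid: Apex at €128.
max(second-highest €113, reserve €111) = €113; the reserve does not bind.

Apex pays €113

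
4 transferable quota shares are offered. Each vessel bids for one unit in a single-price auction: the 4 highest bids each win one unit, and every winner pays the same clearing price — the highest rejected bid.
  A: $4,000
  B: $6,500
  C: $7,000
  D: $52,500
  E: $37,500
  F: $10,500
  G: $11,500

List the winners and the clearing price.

Bids ranked high→low: 52,500 (D), 37,500 (E), 11,500 (G), 10,500 (F), 7,000 (C), 6,500 (B), …
The 4 highest are D, E, G, F.
Highest unsuccessful bid: $7,000 → clearing price.

D, E, G, F; each pays $7,000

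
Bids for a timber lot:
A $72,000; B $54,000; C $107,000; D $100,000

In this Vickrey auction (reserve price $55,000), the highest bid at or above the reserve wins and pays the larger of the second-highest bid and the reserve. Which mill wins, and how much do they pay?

C pays $100,000

Rule: the highest bid at or above the reserve wins and pays the larger of the second-highest bid and the reserve.
Bids ranked: 107,000 (C) > 100,000 (D) > 72,000 (A) > 54,000 (B)
C has the top bid at or above the reserve ($107,000).
max(second-highest $100,000, reserve $55,000) = $100,000; the reserve does not bind.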